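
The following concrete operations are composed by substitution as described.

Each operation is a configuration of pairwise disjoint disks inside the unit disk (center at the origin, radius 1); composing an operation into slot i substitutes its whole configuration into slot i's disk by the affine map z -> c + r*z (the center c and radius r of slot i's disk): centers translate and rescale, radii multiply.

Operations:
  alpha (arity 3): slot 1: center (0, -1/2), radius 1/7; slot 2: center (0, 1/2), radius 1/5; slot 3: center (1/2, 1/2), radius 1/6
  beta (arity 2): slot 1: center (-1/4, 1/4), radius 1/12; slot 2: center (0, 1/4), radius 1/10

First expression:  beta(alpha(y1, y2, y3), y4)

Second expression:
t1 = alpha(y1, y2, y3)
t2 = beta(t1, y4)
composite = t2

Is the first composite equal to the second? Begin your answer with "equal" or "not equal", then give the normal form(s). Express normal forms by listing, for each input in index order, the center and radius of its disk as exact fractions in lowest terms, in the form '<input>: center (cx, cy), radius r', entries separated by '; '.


The first composite normalizes to y1: center (-1/4, 5/24), radius 1/84; y2: center (-1/4, 7/24), radius 1/60; y3: center (-5/24, 7/24), radius 1/72; y4: center (0, 1/4), radius 1/10
The second composite normalizes to y1: center (-1/4, 5/24), radius 1/84; y2: center (-1/4, 7/24), radius 1/60; y3: center (-5/24, 7/24), radius 1/72; y4: center (0, 1/4), radius 1/10
One common form — equal.

equal: each reduces to y1: center (-1/4, 5/24), radius 1/84; y2: center (-1/4, 7/24), radius 1/60; y3: center (-5/24, 7/24), radius 1/72; y4: center (0, 1/4), radius 1/10


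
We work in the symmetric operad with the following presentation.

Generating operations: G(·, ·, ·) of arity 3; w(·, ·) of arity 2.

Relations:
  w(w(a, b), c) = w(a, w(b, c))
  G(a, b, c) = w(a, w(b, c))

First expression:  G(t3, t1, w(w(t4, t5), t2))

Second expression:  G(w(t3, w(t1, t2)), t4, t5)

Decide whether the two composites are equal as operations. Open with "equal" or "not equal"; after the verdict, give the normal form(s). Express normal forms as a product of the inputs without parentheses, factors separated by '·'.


not equal — first t3 · t1 · t4 · t5 · t2, second t3 · t1 · t2 · t4 · t5

The first expression reduces to t3 · t1 · t4 · t5 · t2
The second expression reduces to t3 · t1 · t2 · t4 · t5
No match — not equal.


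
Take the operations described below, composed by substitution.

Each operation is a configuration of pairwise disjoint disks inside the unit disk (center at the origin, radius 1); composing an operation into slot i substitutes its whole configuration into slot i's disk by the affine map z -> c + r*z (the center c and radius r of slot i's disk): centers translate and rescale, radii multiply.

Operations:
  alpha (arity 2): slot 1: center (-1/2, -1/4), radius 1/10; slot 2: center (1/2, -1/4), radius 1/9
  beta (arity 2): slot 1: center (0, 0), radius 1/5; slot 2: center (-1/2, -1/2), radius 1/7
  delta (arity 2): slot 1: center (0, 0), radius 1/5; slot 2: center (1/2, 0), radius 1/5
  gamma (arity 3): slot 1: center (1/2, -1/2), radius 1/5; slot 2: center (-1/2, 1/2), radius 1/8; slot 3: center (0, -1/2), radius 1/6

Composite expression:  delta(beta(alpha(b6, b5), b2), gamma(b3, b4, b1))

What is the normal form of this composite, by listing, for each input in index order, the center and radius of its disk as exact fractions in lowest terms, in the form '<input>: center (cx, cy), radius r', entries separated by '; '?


b1: center (1/2, -1/10), radius 1/30; b2: center (-1/10, -1/10), radius 1/35; b3: center (3/5, -1/10), radius 1/25; b4: center (2/5, 1/10), radius 1/40; b5: center (1/50, -1/100), radius 1/225; b6: center (-1/50, -1/100), radius 1/250

Below delta, radii multiply path by path; the b-disk centers shift.
b6 passes through 3 substitutions, ending at center (-1/50, -1/100), radius 1/250
b5 passes through 3 substitutions, ending at center (1/50, -1/100), radius 1/225
b2 passes through 2 substitutions, ending at center (-1/10, -1/10), radius 1/35
b3 passes through 2 substitutions, ending at center (3/5, -1/10), radius 1/25
b4 passes through 2 substitutions, ending at center (2/5, 1/10), radius 1/40
b1 passes through 2 substitutions, ending at center (1/2, -1/10), radius 1/30


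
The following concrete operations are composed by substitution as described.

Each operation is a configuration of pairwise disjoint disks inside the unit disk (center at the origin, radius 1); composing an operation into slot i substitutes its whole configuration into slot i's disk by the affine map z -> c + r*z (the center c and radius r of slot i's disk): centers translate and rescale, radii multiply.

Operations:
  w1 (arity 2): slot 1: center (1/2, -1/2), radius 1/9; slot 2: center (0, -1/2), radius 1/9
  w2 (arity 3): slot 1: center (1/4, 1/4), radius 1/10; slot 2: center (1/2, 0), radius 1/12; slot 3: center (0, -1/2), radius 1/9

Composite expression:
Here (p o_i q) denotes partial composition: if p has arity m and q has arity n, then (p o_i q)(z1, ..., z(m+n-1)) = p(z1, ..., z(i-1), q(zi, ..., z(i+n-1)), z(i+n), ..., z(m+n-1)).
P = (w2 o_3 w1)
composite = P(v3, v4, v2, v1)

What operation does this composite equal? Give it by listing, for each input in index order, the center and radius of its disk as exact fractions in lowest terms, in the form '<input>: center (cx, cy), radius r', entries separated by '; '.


Each v-disk chains the slot maps above it in w2; radii multiply.
tracing v3 down its 1-map path: center (1/4, 1/4), radius 1/10
tracing v4 down its 1-map path: center (1/2, 0), radius 1/12
tracing v2 down its 2-map path: center (1/18, -5/9), radius 1/81
tracing v1 down its 2-map path: center (0, -5/9), radius 1/81

v1: center (0, -5/9), radius 1/81; v2: center (1/18, -5/9), radius 1/81; v3: center (1/4, 1/4), radius 1/10; v4: center (1/2, 0), radius 1/12


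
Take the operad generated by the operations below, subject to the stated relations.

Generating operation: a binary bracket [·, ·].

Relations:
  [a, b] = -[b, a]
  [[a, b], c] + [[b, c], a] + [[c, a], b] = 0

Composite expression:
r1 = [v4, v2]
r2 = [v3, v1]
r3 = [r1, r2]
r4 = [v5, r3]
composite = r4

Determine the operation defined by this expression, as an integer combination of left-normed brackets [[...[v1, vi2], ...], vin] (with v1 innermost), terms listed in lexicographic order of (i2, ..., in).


[[[[v1, v3], v2], v4], v5] - [[[[v1, v3], v4], v2], v5]

In the tensor algebra, words opening v1 carry the v1-anchored form.
Composite bracket: [v5, [[v4, v2], [v3, v1]]]
The bracket unfolds into 16 signed words via [a, b] = ab - ba (2^4 = 16).
Coefficients come from the v1-initial words:
  sign of v1v3v2v4v5 is +1, so it contributes +[[[[v1, v3], v2], v4], v5]
  sign of v1v3v4v2v5 is -1, so it contributes -[[[[v1, v3], v4], v2], v5]


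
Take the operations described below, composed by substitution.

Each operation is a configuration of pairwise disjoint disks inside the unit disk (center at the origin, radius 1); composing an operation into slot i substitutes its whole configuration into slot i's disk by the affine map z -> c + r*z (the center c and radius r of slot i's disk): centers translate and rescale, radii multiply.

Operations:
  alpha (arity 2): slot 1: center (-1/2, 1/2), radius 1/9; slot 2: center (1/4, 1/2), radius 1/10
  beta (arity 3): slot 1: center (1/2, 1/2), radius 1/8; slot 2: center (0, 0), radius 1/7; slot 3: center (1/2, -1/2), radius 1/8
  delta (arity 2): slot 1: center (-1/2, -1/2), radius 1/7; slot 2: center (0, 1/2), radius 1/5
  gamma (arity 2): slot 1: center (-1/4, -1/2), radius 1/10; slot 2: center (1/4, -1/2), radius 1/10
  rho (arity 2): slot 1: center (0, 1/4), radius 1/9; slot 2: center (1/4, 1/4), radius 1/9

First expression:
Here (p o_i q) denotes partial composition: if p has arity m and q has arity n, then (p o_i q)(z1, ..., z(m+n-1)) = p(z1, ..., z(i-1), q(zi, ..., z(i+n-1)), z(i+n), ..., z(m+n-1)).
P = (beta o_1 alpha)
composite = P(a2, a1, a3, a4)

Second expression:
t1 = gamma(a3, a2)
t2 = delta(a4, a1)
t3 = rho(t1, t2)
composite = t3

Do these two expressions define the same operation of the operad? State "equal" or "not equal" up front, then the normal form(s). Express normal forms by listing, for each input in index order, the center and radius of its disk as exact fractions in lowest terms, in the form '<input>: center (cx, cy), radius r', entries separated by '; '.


not equal — first a1: center (17/32, 9/16), radius 1/80; a2: center (7/16, 9/16), radius 1/72; a3: center (0, 0), radius 1/7; a4: center (1/2, -1/2), radius 1/8, second a1: center (1/4, 11/36), radius 1/45; a2: center (1/36, 7/36), radius 1/90; a3: center (-1/36, 7/36), radius 1/90; a4: center (7/36, 7/36), radius 1/63

The first expression reduces to a1: center (17/32, 9/16), radius 1/80; a2: center (7/16, 9/16), radius 1/72; a3: center (0, 0), radius 1/7; a4: center (1/2, -1/2), radius 1/8
The second expression reduces to a1: center (1/4, 11/36), radius 1/45; a2: center (1/36, 7/36), radius 1/90; a3: center (-1/36, 7/36), radius 1/90; a4: center (7/36, 7/36), radius 1/63
Distinct normal forms: not equal.


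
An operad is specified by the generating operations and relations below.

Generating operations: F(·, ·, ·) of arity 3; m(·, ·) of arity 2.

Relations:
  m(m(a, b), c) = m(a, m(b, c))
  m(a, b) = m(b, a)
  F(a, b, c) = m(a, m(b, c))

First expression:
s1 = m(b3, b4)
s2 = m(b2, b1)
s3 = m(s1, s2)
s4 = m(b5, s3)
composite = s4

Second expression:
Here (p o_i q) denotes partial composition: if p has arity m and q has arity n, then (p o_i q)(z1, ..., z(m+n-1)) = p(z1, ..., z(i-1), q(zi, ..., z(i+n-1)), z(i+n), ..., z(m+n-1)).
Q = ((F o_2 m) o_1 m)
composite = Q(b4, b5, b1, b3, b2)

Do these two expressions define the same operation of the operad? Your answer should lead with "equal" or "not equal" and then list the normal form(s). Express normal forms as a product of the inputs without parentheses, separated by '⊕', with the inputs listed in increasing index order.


The first expression, normalized: b1 ⊕ b2 ⊕ b3 ⊕ b4 ⊕ b5
The second expression, normalized: b1 ⊕ b2 ⊕ b3 ⊕ b4 ⊕ b5
Identical normal forms: equal.

equal — both sides give b1 ⊕ b2 ⊕ b3 ⊕ b4 ⊕ b5


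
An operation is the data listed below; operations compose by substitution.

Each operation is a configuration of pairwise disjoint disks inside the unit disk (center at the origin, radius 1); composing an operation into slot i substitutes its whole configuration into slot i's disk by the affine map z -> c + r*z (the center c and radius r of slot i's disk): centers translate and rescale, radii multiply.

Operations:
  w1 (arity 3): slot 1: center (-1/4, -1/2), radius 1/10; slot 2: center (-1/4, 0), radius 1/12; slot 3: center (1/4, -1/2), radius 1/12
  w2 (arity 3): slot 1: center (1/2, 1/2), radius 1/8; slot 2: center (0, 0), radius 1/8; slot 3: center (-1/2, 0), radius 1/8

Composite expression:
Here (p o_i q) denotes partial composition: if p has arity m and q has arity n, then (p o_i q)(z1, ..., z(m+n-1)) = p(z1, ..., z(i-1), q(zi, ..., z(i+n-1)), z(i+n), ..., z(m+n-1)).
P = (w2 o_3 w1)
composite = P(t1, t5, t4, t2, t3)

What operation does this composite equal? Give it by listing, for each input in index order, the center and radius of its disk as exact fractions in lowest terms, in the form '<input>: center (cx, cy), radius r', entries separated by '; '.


t1: center (1/2, 1/2), radius 1/8; t2: center (-17/32, 0), radius 1/96; t3: center (-15/32, -1/16), radius 1/96; t4: center (-17/32, -1/16), radius 1/80; t5: center (0, 0), radius 1/8

Affine substitution under w2: radii multiply and t-centers shift.
t1 passes through 1 substitution, ending at center (1/2, 1/2), radius 1/8
t5 passes through 1 substitution, ending at center (0, 0), radius 1/8
t4 passes through 2 substitutions, ending at center (-17/32, -1/16), radius 1/80
t2 passes through 2 substitutions, ending at center (-17/32, 0), radius 1/96
t3 passes through 2 substitutions, ending at center (-15/32, -1/16), radius 1/96


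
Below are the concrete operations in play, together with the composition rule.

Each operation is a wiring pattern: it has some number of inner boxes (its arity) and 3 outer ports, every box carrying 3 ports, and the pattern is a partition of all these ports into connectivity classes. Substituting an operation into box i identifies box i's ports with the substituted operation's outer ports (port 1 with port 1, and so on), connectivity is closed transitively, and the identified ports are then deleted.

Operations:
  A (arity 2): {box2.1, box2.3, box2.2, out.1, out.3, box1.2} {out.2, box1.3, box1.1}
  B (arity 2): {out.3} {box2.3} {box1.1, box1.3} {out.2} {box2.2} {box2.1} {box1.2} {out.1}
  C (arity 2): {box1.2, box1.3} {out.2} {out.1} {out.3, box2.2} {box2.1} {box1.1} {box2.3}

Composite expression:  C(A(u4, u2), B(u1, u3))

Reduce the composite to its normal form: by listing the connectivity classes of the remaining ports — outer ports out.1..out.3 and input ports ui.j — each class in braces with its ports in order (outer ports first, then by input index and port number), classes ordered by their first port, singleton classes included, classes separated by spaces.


{out.1} {out.2} {out.3} {u1.1, u1.3} {u1.2} {u2.1, u2.2, u2.3, u4.1, u4.2, u4.3} {u3.1} {u3.2} {u3.3}

Two ports join when wires chain via C-identified ports.
stage A: inputs (u4, u2), connectivity {out.1, out.3, u2.1, u2.2, u2.3, u4.2} {out.2, u4.1, u4.3}, out.j its boundary
stage B: inputs (u1, u3), connectivity {out.1} {out.2} {out.3} {u1.1, u1.3} {u1.2} {u3.1} {u3.2} {u3.3}, out.j its boundary
stage C: inputs (u4, u2, u1, u3), connectivity {out.1} {out.2} {out.3} {u1.1, u1.3} {u1.2} {u2.1, u2.2, u2.3, u4.1, u4.2, u4.3} {u3.1} {u3.2} {u3.3}, out.j its boundary


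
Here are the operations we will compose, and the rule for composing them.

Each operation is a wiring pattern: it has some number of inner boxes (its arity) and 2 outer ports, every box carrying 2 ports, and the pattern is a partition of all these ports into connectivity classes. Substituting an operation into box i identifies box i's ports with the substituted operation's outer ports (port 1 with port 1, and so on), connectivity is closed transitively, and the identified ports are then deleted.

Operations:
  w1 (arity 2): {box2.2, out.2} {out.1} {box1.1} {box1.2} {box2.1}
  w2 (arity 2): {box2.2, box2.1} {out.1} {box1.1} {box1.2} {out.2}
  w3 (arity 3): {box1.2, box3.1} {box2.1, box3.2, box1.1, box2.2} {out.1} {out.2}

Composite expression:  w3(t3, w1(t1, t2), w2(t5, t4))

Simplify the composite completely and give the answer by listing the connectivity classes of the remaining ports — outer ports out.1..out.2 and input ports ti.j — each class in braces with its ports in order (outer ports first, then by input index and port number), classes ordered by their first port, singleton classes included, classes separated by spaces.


{out.1} {out.2} {t1.1} {t1.2} {t2.1} {t2.2, t3.1} {t3.2} {t4.1, t4.2} {t5.1} {t5.2}

Connectivity passes through glued w3-boundaries; trace each wire chain.
through w1, on inputs (t1, t2): {out.1} {out.2, t2.2} {t1.1} {t1.2} {t2.1} (out.j = stage outer ports)
through w2, on inputs (t5, t4): {out.1} {out.2} {t4.1, t4.2} {t5.1} {t5.2} (out.j = stage outer ports)
through w3, on inputs (t3, t1, t2, t5, t4): {out.1} {out.2} {t1.1} {t1.2} {t2.1} {t2.2, t3.1} {t3.2} {t4.1, t4.2} {t5.1} {t5.2} (out.j = stage outer ports)


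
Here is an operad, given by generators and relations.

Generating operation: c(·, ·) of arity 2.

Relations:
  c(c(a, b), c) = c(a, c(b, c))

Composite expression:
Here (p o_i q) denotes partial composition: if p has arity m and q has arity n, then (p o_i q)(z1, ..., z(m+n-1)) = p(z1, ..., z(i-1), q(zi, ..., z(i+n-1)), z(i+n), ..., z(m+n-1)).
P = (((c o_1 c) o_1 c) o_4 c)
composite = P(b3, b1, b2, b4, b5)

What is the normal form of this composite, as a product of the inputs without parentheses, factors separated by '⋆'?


b3 ⋆ b1 ⋆ b2 ⋆ b4 ⋆ b5

Key point: c is associative — brackets drop, the b-order remains.
c(b3, b1) spells out as b3 ⋆ b1
c(c(b3, b1), b2) spells out as b3 ⋆ b1 ⋆ b2
c(b4, b5) spells out as b4 ⋆ b5
c(c(c(b3, b1), b2), c(b4, b5)) spells out as b3 ⋆ b1 ⋆ b2 ⋆ b4 ⋆ b5


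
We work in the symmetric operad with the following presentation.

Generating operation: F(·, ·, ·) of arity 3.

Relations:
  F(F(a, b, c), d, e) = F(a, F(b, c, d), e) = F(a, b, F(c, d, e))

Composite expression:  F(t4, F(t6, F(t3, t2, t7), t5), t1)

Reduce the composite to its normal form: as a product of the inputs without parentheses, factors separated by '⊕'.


t4 ⊕ t6 ⊕ t3 ⊕ t2 ⊕ t7 ⊕ t5 ⊕ t1

Key point: F is associative — brackets drop, the t-order remains.
F(t3, t2, t7) reduces to t3 ⊕ t2 ⊕ t7
F(t6, F(t3, t2, t7), t5) reduces to t6 ⊕ t3 ⊕ t2 ⊕ t7 ⊕ t5
F(t4, F(t6, F(t3, t2, t7), t5), t1) reduces to t4 ⊕ t6 ⊕ t3 ⊕ t2 ⊕ t7 ⊕ t5 ⊕ t1


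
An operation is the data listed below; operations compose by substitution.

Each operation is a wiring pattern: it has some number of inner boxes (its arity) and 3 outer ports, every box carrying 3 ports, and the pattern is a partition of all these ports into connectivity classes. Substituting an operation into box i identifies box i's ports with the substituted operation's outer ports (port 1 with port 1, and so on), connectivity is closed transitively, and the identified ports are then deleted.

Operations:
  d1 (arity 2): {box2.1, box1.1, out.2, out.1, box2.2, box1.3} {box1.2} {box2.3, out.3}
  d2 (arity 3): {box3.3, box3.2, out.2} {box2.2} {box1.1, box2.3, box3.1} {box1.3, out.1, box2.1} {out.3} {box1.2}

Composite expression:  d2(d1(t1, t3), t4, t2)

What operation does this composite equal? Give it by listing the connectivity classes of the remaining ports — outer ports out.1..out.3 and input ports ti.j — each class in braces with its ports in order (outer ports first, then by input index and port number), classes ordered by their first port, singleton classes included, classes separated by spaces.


Substituting into d2 glues patterns; closure does the rest.
composing d1 on (t1, t3), with out.j its own outer ports: {out.1, out.2, t1.1, t1.3, t3.1, t3.2} {out.3, t3.3} {t1.2}
composing d2 on (t1, t3, t4, t2), with out.j its own outer ports: {out.1, t3.3, t4.1} {out.2, t2.2, t2.3} {out.3} {t1.1, t1.3, t2.1, t3.1, t3.2, t4.3} {t1.2} {t4.2}

{out.1, t3.3, t4.1} {out.2, t2.2, t2.3} {out.3} {t1.1, t1.3, t2.1, t3.1, t3.2, t4.3} {t1.2} {t4.2}


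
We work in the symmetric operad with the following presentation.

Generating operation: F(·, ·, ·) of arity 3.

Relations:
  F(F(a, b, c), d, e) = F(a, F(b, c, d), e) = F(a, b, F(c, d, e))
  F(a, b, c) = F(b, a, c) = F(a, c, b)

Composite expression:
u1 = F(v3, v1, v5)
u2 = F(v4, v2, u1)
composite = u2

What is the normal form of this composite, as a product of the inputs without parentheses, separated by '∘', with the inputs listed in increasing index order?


v1 ∘ v2 ∘ v3 ∘ v4 ∘ v5


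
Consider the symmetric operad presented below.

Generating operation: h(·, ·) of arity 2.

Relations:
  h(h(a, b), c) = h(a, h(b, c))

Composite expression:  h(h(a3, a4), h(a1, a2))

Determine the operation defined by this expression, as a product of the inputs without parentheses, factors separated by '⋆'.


a3 ⋆ a4 ⋆ a1 ⋆ a2


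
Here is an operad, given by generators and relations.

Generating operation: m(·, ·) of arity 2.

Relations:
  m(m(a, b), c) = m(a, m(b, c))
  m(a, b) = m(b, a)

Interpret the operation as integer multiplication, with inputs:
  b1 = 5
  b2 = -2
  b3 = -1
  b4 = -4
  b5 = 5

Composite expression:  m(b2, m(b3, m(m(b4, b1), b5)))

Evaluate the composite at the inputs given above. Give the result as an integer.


-200

m(b4, b1) = -20
m(m(b4, b1), b5) = -100
m(b3, m(m(b4, b1), b5)) = 100
m(b2, m(b3, m(m(b4, b1), b5))) = -200


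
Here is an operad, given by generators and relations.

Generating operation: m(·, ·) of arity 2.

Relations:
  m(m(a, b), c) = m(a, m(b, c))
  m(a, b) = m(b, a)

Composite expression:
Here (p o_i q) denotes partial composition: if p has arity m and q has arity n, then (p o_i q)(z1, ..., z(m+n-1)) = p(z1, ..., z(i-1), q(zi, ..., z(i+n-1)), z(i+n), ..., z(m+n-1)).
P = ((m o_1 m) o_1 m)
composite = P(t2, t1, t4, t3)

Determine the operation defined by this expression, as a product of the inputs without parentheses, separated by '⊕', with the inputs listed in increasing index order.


Both nesting and order wash out for m; what remains is which t's occur.
m(t2, t1) unparenthesizes to t2 ⊕ t1
m(m(t2, t1), t4) unparenthesizes to t2 ⊕ t1 ⊕ t4
m(m(m(t2, t1), t4), t3) unparenthesizes to t2 ⊕ t1 ⊕ t4 ⊕ t3
reordering the factors by index: t1 ⊕ t2 ⊕ t3 ⊕ t4

t1 ⊕ t2 ⊕ t3 ⊕ t4


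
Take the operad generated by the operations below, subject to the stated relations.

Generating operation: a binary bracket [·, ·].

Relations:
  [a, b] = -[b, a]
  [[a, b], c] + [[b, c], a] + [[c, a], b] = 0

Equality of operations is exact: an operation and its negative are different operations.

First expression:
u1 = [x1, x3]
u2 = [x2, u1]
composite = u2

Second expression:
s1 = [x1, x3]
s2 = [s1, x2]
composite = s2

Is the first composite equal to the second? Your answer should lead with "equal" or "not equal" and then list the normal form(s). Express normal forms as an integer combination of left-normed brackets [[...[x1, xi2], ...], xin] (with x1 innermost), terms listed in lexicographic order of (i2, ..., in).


The first expression reduces to -[[x1, x3], x2]
The second expression reduces to [[x1, x3], x2]
Different reductions; not equal.

not equal; first: -[[x1, x3], x2]; second: [[x1, x3], x2]


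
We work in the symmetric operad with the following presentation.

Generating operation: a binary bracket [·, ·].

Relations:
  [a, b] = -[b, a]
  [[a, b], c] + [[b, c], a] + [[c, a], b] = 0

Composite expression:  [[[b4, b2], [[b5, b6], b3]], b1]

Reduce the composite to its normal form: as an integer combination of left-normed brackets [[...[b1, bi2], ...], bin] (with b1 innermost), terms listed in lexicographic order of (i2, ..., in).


-[[[[[b1, b2], b4], b3], b5], b6] + [[[[[b1, b2], b4], b3], b6], b5] + [[[[[b1, b2], b4], b5], b6], b3] - [[[[[b1, b2], b4], b6], b5], b3] + [[[[[b1, b3], b5], b6], b2], b4] - [[[[[b1, b3], b5], b6], b4], b2] - [[[[[b1, b3], b6], b5], b2], b4] + [[[[[b1, b3], b6], b5], b4], b2] + [[[[[b1, b4], b2], b3], b5], b6] - [[[[[b1, b4], b2], b3], b6], b5] - [[[[[b1, b4], b2], b5], b6], b3] + [[[[[b1, b4], b2], b6], b5], b3] - [[[[[b1, b5], b6], b3], b2], b4] + [[[[[b1, b5], b6], b3], b4], b2] + [[[[[b1, b6], b5], b3], b2], b4] - [[[[[b1, b6], b5], b3], b4], b2]

Expand each bracket as ab - ba; the b1-initial words give the coefficients.
Composite bracket: [[[b4, b2], [[b5, b6], b3]], b1]
Expanding via [a, b] = ab - ba: 32 signed words (2^5 = 32).
Coefficients come from the b1-initial words:
  b1b2b4b3b5b6 appears with sign -1, giving the term -[[[[[b1, b2], b4], b3], b5], b6]
  b1b2b4b3b6b5 appears with sign +1, giving the term +[[[[[b1, b2], b4], b3], b6], b5]
  b1b2b4b5b6b3 appears with sign +1, giving the term +[[[[[b1, b2], b4], b5], b6], b3]
  b1b2b4b6b5b3 appears with sign -1, giving the term -[[[[[b1, b2], b4], b6], b5], b3]
  b1b3b5b6b2b4 appears with sign +1, giving the term +[[[[[b1, b3], b5], b6], b2], b4]
  b1b3b5b6b4b2 appears with sign -1, giving the term -[[[[[b1, b3], b5], b6], b4], b2]
  b1b3b6b5b2b4 appears with sign -1, giving the term -[[[[[b1, b3], b6], b5], b2], b4]
  b1b3b6b5b4b2 appears with sign +1, giving the term +[[[[[b1, b3], b6], b5], b4], b2]
  b1b4b2b3b5b6 appears with sign +1, giving the term +[[[[[b1, b4], b2], b3], b5], b6]
  b1b4b2b3b6b5 appears with sign -1, giving the term -[[[[[b1, b4], b2], b3], b6], b5]
  b1b4b2b5b6b3 appears with sign -1, giving the term -[[[[[b1, b4], b2], b5], b6], b3]
  b1b4b2b6b5b3 appears with sign +1, giving the term +[[[[[b1, b4], b2], b6], b5], b3]
  b1b5b6b3b2b4 appears with sign -1, giving the term -[[[[[b1, b5], b6], b3], b2], b4]
  b1b5b6b3b4b2 appears with sign +1, giving the term +[[[[[b1, b5], b6], b3], b4], b2]
  b1b6b5b3b2b4 appears with sign +1, giving the term +[[[[[b1, b6], b5], b3], b2], b4]
  b1b6b5b3b4b2 appears with sign -1, giving the term -[[[[[b1, b6], b5], b3], b4], b2]


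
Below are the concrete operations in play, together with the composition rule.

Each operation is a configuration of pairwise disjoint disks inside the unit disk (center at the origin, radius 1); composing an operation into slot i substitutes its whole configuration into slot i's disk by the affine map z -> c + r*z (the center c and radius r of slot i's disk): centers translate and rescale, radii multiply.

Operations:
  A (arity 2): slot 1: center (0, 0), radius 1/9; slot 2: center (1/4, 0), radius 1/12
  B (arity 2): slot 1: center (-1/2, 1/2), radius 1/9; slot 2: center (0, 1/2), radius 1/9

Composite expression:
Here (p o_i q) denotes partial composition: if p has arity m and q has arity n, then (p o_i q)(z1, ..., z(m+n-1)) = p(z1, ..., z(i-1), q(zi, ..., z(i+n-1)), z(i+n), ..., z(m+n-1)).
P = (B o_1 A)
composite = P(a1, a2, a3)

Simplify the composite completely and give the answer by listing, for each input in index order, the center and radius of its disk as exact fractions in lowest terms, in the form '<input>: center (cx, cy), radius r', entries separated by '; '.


a1: center (-1/2, 1/2), radius 1/81; a2: center (-17/36, 1/2), radius 1/108; a3: center (0, 1/2), radius 1/9

Affine substitution under B: radii multiply and a-centers shift.
a1 passes through 2 substitutions, ending at center (-1/2, 1/2), radius 1/81
a2 passes through 2 substitutions, ending at center (-17/36, 1/2), radius 1/108
a3 passes through 1 substitution, ending at center (0, 1/2), radius 1/9


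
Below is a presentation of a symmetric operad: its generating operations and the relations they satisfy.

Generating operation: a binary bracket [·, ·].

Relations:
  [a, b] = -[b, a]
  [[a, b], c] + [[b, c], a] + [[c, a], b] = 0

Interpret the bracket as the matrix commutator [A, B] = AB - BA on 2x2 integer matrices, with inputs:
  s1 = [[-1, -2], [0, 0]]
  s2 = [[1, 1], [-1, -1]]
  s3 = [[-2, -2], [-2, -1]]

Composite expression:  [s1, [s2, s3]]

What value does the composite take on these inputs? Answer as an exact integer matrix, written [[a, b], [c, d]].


[[-10, -13], [5, 10]]


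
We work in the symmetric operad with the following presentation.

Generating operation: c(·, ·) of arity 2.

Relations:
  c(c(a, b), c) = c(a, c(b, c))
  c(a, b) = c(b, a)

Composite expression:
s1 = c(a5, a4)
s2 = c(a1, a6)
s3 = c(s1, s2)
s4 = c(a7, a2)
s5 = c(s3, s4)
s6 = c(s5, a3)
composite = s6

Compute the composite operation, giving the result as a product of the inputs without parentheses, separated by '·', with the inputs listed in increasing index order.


a1 · a2 · a3 · a4 · a5 · a6 · a7


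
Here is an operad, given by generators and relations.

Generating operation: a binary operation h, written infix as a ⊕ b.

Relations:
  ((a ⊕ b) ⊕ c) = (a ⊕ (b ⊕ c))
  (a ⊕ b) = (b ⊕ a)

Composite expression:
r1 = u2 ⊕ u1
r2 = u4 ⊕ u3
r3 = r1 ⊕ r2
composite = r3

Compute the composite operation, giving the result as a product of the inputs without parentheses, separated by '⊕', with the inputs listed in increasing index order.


With h associative and commutative, the u-input set is all that matters.
(u2 ⊕ u1) reduces to u2 ⊕ u1
(u4 ⊕ u3) reduces to u4 ⊕ u3
((u2 ⊕ u1) ⊕ (u4 ⊕ u3)) reduces to u2 ⊕ u1 ⊕ u4 ⊕ u3
the factors in increasing index order: u1 ⊕ u2 ⊕ u3 ⊕ u4

u1 ⊕ u2 ⊕ u3 ⊕ u4


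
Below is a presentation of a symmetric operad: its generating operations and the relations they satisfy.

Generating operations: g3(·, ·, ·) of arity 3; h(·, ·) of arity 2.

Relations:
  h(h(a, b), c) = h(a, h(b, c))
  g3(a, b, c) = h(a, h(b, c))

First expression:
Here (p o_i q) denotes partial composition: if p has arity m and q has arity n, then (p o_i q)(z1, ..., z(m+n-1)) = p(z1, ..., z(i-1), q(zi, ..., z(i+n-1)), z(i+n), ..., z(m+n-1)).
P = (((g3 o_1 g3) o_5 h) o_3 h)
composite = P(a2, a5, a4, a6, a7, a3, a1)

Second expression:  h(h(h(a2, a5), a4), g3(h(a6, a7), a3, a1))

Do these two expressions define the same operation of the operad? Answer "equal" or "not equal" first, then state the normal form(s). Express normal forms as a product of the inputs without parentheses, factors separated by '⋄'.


The first expression reduces to a2 ⋄ a5 ⋄ a4 ⋄ a6 ⋄ a7 ⋄ a3 ⋄ a1
The second expression reduces to a2 ⋄ a5 ⋄ a4 ⋄ a6 ⋄ a7 ⋄ a3 ⋄ a1
The forms coincide; equal.

equal; the common form is a2 ⋄ a5 ⋄ a4 ⋄ a6 ⋄ a7 ⋄ a3 ⋄ a1


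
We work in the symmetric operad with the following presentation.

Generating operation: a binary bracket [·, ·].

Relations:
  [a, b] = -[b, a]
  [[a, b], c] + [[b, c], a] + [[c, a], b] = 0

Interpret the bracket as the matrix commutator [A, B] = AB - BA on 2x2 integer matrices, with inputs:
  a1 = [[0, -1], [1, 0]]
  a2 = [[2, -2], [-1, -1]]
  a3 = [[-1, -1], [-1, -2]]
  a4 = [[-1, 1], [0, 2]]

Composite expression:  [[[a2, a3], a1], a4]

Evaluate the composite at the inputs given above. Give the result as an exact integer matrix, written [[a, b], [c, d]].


[a2, a3] = [[1, -1], [2, -1]]
[[a2, a3], a1] = [[1, -2], [-2, -1]]
[[[a2, a3], a1], a4] = [[2, -4], [6, -2]]

[[2, -4], [6, -2]]


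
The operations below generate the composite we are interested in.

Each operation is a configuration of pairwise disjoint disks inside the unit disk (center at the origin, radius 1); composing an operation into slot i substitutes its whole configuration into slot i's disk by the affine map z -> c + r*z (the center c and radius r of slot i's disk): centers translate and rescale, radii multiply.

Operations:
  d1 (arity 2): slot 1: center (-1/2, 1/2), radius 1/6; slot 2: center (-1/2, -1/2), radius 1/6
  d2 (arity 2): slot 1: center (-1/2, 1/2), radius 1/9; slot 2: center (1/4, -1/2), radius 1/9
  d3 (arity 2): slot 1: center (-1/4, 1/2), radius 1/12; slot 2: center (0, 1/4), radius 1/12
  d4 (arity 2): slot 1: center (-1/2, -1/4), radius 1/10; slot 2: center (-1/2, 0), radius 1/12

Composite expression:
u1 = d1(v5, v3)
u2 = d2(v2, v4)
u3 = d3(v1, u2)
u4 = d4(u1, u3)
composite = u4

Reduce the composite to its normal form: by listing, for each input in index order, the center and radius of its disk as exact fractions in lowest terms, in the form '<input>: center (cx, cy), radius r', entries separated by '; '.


v1: center (-25/48, 1/24), radius 1/144; v2: center (-145/288, 7/288), radius 1/1296; v3: center (-11/20, -3/10), radius 1/60; v4: center (-287/576, 5/288), radius 1/1296; v5: center (-11/20, -1/5), radius 1/60

Nesting under d4 composes maps z -> c + r*z down each v-path.
tracing v5 down its 2-map path: center (-11/20, -1/5), radius 1/60
tracing v3 down its 2-map path: center (-11/20, -3/10), radius 1/60
tracing v1 down its 2-map path: center (-25/48, 1/24), radius 1/144
tracing v2 down its 3-map path: center (-145/288, 7/288), radius 1/1296
tracing v4 down its 3-map path: center (-287/576, 5/288), radius 1/1296


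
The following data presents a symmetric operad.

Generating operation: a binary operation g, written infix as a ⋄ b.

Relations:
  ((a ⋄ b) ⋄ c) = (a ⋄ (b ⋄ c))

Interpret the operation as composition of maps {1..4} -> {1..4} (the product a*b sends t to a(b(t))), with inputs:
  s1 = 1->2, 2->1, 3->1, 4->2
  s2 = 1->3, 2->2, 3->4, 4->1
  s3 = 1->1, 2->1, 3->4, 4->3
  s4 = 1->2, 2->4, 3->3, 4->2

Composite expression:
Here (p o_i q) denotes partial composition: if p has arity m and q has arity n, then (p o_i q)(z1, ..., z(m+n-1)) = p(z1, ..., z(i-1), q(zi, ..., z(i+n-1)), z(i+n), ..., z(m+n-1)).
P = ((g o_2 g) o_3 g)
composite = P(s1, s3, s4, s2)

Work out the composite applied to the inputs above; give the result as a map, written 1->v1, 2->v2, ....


1->2, 2->1, 3->2, 4->2


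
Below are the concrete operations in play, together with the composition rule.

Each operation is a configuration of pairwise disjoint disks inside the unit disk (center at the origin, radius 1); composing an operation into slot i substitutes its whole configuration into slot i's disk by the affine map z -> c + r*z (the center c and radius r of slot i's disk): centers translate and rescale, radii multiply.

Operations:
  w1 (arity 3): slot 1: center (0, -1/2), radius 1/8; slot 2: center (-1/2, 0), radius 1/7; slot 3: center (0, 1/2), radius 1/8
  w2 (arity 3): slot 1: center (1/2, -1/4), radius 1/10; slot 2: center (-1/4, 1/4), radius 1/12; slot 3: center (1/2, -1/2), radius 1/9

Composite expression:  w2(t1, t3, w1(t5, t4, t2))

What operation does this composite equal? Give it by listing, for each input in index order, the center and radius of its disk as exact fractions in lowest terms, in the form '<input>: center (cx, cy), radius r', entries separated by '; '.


Only the slot chain above each t matters under w2; compose those maps.
tracing t1 down its 1-map path: center (1/2, -1/4), radius 1/10
tracing t3 down its 1-map path: center (-1/4, 1/4), radius 1/12
tracing t5 down its 2-map path: center (1/2, -5/9), radius 1/72
tracing t4 down its 2-map path: center (4/9, -1/2), radius 1/63
tracing t2 down its 2-map path: center (1/2, -4/9), radius 1/72

t1: center (1/2, -1/4), radius 1/10; t2: center (1/2, -4/9), radius 1/72; t3: center (-1/4, 1/4), radius 1/12; t4: center (4/9, -1/2), radius 1/63; t5: center (1/2, -5/9), radius 1/72


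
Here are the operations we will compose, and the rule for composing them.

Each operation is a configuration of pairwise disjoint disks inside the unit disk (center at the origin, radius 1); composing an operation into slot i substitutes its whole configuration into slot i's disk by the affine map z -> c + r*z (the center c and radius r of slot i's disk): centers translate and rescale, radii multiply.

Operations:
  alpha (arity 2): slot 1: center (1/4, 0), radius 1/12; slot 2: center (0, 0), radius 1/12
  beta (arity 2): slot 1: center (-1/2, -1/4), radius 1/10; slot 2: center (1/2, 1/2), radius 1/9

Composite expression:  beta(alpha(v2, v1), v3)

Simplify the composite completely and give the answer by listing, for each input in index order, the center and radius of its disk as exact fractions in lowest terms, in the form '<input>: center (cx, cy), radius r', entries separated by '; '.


v1: center (-1/2, -1/4), radius 1/120; v2: center (-19/40, -1/4), radius 1/120; v3: center (1/2, 1/2), radius 1/9

Only the slot chain above each v matters under beta; compose those maps.
for v2, the 2-step affine chain lands on center (-19/40, -1/4), radius 1/120
for v1, the 2-step affine chain lands on center (-1/2, -1/4), radius 1/120
for v3, the 1-step affine chain lands on center (1/2, 1/2), radius 1/9


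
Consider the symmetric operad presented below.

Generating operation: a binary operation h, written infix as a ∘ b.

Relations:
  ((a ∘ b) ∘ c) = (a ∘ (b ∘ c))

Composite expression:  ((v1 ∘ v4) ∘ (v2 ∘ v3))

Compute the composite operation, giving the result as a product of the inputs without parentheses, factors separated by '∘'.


Every regrouping of h is equal, so read the v-inputs in written order.
(v1 ∘ v4) collapses to v1 ∘ v4
(v2 ∘ v3) collapses to v2 ∘ v3
((v1 ∘ v4) ∘ (v2 ∘ v3)) collapses to v1 ∘ v4 ∘ v2 ∘ v3

v1 ∘ v4 ∘ v2 ∘ v3


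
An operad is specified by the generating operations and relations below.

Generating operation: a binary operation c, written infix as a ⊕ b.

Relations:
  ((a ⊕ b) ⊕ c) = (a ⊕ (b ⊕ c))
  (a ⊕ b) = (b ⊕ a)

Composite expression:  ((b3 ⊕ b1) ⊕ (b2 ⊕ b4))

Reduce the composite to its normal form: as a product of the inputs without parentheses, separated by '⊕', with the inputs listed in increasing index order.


b1 ⊕ b2 ⊕ b3 ⊕ b4

Key point: c commutes, so take the b-inputs in any fixed order.
(b3 ⊕ b1) reduces to b3 ⊕ b1
(b2 ⊕ b4) reduces to b2 ⊕ b4
((b3 ⊕ b1) ⊕ (b2 ⊕ b4)) reduces to b3 ⊕ b1 ⊕ b2 ⊕ b4
putting the inputs in ascending order: b1 ⊕ b2 ⊕ b3 ⊕ b4


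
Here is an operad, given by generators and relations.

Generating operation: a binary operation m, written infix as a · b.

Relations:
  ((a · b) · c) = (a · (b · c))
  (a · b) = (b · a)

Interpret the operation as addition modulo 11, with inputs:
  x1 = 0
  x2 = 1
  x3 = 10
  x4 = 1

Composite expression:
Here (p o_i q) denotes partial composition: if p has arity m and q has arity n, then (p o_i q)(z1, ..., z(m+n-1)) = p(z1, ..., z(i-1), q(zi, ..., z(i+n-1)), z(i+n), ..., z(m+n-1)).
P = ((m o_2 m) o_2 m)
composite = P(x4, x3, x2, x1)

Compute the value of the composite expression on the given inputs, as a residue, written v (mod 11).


1 (mod 11)

(x3 · x2) = 0
((x3 · x2) · x1) = 0
(x4 · ((x3 · x2) · x1)) = 1


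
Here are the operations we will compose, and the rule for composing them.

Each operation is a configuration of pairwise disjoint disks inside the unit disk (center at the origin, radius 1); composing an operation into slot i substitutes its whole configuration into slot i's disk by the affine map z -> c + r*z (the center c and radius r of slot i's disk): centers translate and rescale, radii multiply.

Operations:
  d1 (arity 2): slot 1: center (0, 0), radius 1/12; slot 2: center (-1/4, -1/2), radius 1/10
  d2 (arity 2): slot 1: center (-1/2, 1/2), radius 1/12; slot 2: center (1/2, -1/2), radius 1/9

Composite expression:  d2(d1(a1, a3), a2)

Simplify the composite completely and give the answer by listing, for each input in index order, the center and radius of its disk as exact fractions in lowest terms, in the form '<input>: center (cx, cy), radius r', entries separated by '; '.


a1: center (-1/2, 1/2), radius 1/144; a2: center (1/2, -1/2), radius 1/9; a3: center (-25/48, 11/24), radius 1/120

Only the slot chain above each a matters under d2; compose those maps.
input a1: composing its 2 substitution steps yields center (-1/2, 1/2), radius 1/144
input a3: composing its 2 substitution steps yields center (-25/48, 11/24), radius 1/120
input a2: composing its 1 substitution step yields center (1/2, -1/2), radius 1/9


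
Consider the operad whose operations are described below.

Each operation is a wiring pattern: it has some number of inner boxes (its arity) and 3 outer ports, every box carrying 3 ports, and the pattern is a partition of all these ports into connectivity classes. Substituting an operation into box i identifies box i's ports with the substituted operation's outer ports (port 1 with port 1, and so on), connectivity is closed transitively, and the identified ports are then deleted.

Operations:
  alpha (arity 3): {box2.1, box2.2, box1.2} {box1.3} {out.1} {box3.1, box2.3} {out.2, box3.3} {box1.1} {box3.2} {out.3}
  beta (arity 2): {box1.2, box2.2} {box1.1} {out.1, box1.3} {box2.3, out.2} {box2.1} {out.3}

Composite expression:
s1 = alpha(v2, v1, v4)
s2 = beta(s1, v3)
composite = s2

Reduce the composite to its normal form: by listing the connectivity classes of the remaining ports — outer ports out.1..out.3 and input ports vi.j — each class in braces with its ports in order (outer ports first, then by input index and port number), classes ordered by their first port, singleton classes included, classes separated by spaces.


{out.1} {out.2, v3.3} {out.3} {v1.1, v1.2, v2.2} {v1.3, v4.1} {v2.1} {v2.3} {v3.1} {v3.2, v4.3} {v4.2}

After gluing at beta, chains via deleted ports link the v-ports.
after alpha, the pattern on (v2, v1, v4) reads {out.1} {out.2, v4.3} {out.3} {v1.1, v1.2, v2.2} {v1.3, v4.1} {v2.1} {v2.3} {v4.2} (out.j = its outer ports)
after beta, the pattern on (v2, v1, v4, v3) reads {out.1} {out.2, v3.3} {out.3} {v1.1, v1.2, v2.2} {v1.3, v4.1} {v2.1} {v2.3} {v3.1} {v3.2, v4.3} {v4.2} (out.j = its outer ports)


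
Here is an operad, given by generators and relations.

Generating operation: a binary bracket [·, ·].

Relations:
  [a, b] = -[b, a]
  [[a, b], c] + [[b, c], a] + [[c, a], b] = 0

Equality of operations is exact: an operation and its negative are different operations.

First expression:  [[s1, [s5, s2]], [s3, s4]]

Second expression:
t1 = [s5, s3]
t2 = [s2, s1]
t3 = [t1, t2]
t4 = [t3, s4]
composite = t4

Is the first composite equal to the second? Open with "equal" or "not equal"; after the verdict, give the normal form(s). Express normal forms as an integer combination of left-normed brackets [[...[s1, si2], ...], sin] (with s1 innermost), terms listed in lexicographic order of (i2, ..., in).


not equal; first: -[[[[s1, s2], s5], s3], s4] + [[[[s1, s2], s5], s4], s3] + [[[[s1, s5], s2], s3], s4] - [[[[s1, s5], s2], s4], s3]; second: -[[[[s1, s2], s3], s5], s4] + [[[[s1, s2], s5], s3], s4]
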